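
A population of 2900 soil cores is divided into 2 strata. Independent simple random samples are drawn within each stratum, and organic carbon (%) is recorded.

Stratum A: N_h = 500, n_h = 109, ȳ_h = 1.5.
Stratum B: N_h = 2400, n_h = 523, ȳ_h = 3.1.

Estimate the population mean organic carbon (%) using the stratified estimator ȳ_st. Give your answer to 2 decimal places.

ȳ_st ≈ 2.82

N = Σ N_h = 2900. Stratum weights W_h = N_h/N.
ȳ_st = (500·1.5 + 2400·3.1) / 2900 = 2.8241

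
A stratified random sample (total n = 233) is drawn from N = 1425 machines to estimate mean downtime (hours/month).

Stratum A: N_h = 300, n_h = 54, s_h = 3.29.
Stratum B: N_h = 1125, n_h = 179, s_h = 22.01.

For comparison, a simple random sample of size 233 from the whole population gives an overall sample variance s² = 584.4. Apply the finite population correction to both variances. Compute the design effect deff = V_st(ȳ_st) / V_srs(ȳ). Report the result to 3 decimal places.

V̂(ȳ_st) = Σ W_h² (1 − n_h/N_h) s_h²/n_h, with W_h = N_h/N and N = 1425:
  stratum A: (300/1425)²·(1 − 54/300)·3.29²/54 = 0.00728492
  stratum B: (1125/1425)²·(1 − 179/1125)·22.01²/179 = 1.41841
V_st = 1.42569
V_srs = (1 − 233/1425)·584.4/233 = 2.09805
deff = V_st / V_srs = 1.42569/2.09805 = 0.6795

deff ≈ 0.680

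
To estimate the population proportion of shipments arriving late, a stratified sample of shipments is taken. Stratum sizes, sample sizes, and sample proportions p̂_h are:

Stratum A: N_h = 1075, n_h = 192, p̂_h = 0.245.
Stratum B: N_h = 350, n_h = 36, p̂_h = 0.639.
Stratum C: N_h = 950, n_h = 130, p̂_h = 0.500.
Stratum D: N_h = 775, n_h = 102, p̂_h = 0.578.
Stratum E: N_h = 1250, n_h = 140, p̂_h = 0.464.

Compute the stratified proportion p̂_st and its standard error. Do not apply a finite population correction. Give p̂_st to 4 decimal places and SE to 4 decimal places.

p̂_st ≈ 0.4523, SE ≈ 0.0202

N = 4400; stratum weights W_h = N_h/N.
p̂_st = Σ W_h p̂_h = (1075·0.245 + 350·0.639 + 950·0.500 + 775·0.578 + 1250·0.464)/4400 = 0.45227
V̂(p̂_st) = Σ W_h² p̂_h(1−p̂_h)/(n_h−1):
  stratum A: (1075/4400)²·0.245·0.755/191 = 5.78084e-05
  stratum B: (350/4400)²·0.639·0.361/35 = 4.17033e-05
  stratum C: (950/4400)²·0.500·0.500/129 = 9.03425e-05
  stratum D: (775/4400)²·0.578·0.422/101 = 7.49233e-05
  stratum E: (1250/4400)²·0.464·0.536/139 = 0.000144405
V̂(p̂_st) = 0.000409183; SE = √V̂ = 0.0202283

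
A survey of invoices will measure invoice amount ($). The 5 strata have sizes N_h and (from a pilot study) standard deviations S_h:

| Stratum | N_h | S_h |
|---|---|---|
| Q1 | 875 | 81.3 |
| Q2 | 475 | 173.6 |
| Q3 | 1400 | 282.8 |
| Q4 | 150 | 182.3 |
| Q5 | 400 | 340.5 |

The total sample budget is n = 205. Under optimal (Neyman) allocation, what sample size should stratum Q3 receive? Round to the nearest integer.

114

Neyman allocation: n_h = n · N_h S_h / Σ N_i S_i, with n = 205.
  stratum Q1: N_h·S_h = 875·81.3 = 71137.50
  stratum Q2: N_h·S_h = 475·173.6 = 82460.00
  stratum Q3: N_h·S_h = 1400·282.8 = 395920.00
  stratum Q4: N_h·S_h = 150·182.3 = 27345.00
  stratum Q5: N_h·S_h = 400·340.5 = 136200.00
Σ N_h S_h = 713062.50
n for stratum Q3 = 205·395920.00/713062.50 = 113.824 → 114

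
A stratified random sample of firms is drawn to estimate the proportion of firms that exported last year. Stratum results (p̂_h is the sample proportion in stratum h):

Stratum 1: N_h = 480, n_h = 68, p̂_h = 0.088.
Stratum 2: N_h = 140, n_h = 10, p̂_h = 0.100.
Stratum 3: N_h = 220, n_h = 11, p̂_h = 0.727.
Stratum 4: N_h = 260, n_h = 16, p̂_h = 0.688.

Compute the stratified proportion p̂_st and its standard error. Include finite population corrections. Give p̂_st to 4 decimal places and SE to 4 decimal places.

p̂_st ≈ 0.3591, SE ≈ 0.0430

N = 1100; stratum weights W_h = N_h/N.
p̂_st = Σ W_h p̂_h = (480·0.088 + 140·0.100 + 220·0.727 + 260·0.688)/1100 = 0.35915
V̂(p̂_st) = Σ W_h² (1 − n_h/N_h) p̂_h(1−p̂_h)/(n_h−1):
  stratum 1: (480/1100)²·(1 − 68/480)·0.088·0.912/67 = 0.000195774
  stratum 2: (140/1100)²·(1 − 10/140)·0.100·0.900/9 = 0.000150413
  stratum 3: (220/1100)²·(1 − 11/220)·0.727·0.273/10 = 0.00075419
  stratum 4: (260/1100)²·(1 − 16/260)·0.688·0.312/15 = 0.000750291
V̂(p̂_st) = 0.00185067; SE = √V̂ = 0.0430194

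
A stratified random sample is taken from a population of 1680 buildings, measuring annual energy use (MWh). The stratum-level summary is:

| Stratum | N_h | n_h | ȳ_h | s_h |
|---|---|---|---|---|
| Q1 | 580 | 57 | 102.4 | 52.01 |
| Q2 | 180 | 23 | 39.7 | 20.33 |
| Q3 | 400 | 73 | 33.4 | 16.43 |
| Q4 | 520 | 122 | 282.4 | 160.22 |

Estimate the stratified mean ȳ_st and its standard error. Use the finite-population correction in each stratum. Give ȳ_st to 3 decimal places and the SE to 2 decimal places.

ȳ_st = Σ W_h ȳ_h = (580·102.4 + 180·39.7 + 400·33.4 + 520·282.4)/1680 = 134.96786
V̂(ȳ_st) = Σ W_h² (1 − n_h/N_h) s_h²/n_h, with W_h = N_h/N and N = 1680:
  stratum Q1: (580/1680)²·(1 − 57/580)·52.01²/57 = 5.10047
  stratum Q2: (180/1680)²·(1 − 23/180)·20.33²/23 = 0.179929
  stratum Q3: (400/1680)²·(1 − 73/400)·16.43²/73 = 0.171373
  stratum Q4: (520/1680)²·(1 − 122/520)·160.22²/122 = 15.4291
V̂(ȳ_st) = 20.8809
SE(ȳ_st) = √20.8809 = 4.56956

ȳ_st ≈ 134.968, SE ≈ 4.57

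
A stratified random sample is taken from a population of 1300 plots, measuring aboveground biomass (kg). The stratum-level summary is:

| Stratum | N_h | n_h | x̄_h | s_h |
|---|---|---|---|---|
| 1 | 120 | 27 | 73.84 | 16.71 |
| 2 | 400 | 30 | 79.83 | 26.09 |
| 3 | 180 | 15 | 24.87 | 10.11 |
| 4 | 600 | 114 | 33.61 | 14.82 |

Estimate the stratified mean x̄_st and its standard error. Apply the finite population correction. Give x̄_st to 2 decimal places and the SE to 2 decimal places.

x̄_st ≈ 50.33, SE ≈ 1.58

x̄_st = Σ W_h x̄_h = (120·73.84 + 400·79.83 + 180·24.87 + 600·33.61)/1300 = 50.33492
V̂(x̄_st) = Σ W_h² (1 − n_h/N_h) s_h²/n_h, with W_h = N_h/N and N = 1300:
  stratum 1: (120/1300)²·(1 − 27/120)·16.71²/27 = 0.0682915
  stratum 2: (400/1300)²·(1 − 30/400)·26.09²/30 = 1.98702
  stratum 3: (180/1300)²·(1 − 15/180)·10.11²/15 = 0.119751
  stratum 4: (600/1300)²·(1 − 114/600)·14.82²/114 = 0.332424
V̂(x̄_st) = 2.50749
SE(x̄_st) = √2.50749 = 1.5835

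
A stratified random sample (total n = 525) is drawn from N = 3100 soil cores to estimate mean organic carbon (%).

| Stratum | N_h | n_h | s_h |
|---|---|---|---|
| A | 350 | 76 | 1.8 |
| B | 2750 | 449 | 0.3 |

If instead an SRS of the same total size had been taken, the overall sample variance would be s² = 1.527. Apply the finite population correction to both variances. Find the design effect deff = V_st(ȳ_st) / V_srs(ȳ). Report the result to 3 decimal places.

deff ≈ 0.231

V̂(ȳ_st) = Σ W_h² (1 − n_h/N_h) s_h²/n_h, with W_h = N_h/N and N = 3100:
  stratum A: (350/3100)²·(1 − 76/350)·1.8²/76 = 0.000425429
  stratum B: (2750/3100)²·(1 − 449/2750)·0.3²/449 = 0.000131984
V_st = 0.000557413
V_srs = (1 − 525/3100)·1.527/525 = 0.00241599
deff = V_st / V_srs = 0.000557413/0.00241599 = 0.2307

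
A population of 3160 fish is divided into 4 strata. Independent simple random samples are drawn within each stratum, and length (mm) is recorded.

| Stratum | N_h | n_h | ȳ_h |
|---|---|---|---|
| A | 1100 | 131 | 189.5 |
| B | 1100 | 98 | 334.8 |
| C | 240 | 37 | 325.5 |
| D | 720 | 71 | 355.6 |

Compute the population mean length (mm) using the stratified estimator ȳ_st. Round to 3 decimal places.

ȳ_st ≈ 288.254

N = Σ N_h = 3160. Stratum weights W_h = N_h/N.
ȳ_st = (1100·189.5 + 1100·334.8 + 240·325.5 + 720·355.6) / 3160 = 288.25380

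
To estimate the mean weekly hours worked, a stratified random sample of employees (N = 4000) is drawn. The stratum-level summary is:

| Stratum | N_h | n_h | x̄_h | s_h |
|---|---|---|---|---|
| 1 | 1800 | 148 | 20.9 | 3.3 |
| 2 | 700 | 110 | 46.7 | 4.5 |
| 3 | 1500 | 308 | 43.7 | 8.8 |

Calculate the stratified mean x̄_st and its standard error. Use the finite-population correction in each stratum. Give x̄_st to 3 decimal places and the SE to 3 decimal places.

x̄_st = Σ W_h x̄_h = (1800·20.9 + 700·46.7 + 1500·43.7)/4000 = 33.96500
V̂(x̄_st) = Σ W_h² (1 − n_h/N_h) s_h²/n_h, with W_h = N_h/N and N = 4000:
  stratum 1: (1800/4000)²·(1 − 148/1800)·3.3²/148 = 0.013675
  stratum 2: (700/4000)²·(1 − 110/700)·4.5²/110 = 0.00475185
  stratum 3: (1500/4000)²·(1 − 308/1500)·8.8²/308 = 0.0280971
V̂(x̄_st) = 0.046524
SE(x̄_st) = √0.046524 = 0.215694

x̄_st ≈ 33.965, SE ≈ 0.216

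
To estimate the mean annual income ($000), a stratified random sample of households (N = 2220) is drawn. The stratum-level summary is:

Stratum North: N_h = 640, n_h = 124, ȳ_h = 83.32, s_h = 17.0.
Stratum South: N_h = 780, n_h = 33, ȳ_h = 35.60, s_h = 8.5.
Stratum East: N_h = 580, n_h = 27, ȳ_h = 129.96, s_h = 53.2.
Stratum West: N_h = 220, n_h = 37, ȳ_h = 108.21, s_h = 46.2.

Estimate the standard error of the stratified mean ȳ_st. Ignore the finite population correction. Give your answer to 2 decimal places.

V̂(ȳ_st) = Σ W_h² s_h²/n_h, with W_h = N_h/N and N = 2220:
  stratum North: (640/2220)²·17.0²/124 = 0.1937
  stratum South: (780/2220)²·8.5²/33 = 0.270276
  stratum East: (580/2220)²·53.2²/27 = 7.155
  stratum West: (220/2220)²·46.2²/37 = 0.566528
V̂(ȳ_st) = 8.1855
SE(ȳ_st) = √8.1855 = 2.86103

SE(ȳ_st) ≈ 2.86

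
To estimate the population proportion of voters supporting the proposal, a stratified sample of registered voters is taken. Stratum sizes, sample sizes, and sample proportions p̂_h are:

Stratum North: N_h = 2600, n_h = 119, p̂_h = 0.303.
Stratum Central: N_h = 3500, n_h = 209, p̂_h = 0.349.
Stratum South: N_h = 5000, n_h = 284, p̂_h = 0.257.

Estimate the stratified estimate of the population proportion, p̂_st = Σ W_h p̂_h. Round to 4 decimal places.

p̂_st ≈ 0.2968

N = 11100; stratum weights W_h = N_h/N.
p̂_st = Σ W_h p̂_h = (2600·0.303 + 3500·0.349 + 5000·0.257)/11100 = 0.29678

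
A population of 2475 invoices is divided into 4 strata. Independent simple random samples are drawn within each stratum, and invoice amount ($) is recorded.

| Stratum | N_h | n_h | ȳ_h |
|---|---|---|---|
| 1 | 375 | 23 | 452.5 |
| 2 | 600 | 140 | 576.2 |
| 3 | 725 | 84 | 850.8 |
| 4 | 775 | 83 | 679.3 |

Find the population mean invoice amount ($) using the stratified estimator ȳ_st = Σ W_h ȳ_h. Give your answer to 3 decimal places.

ȳ_st ≈ 670.180

N = Σ N_h = 2475. Stratum weights W_h = N_h/N.
ȳ_st = (375·452.5 + 600·576.2 + 725·850.8 + 775·679.3) / 2475 = 670.17980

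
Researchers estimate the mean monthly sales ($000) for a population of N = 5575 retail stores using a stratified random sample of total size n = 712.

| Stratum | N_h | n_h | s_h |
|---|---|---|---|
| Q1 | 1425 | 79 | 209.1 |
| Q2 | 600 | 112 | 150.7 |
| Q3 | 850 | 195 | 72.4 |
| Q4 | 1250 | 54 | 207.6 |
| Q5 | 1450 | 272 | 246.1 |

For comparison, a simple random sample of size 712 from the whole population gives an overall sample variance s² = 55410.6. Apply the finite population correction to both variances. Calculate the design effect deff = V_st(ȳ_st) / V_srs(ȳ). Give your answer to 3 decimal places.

V̂(ȳ_st) = Σ W_h² (1 − n_h/N_h) s_h²/n_h, with W_h = N_h/N and N = 5575:
  stratum Q1: (1425/5575)²·(1 − 79/1425)·209.1²/79 = 34.1548
  stratum Q2: (600/5575)²·(1 − 112/600)·150.7²/112 = 1.91025
  stratum Q3: (850/5575)²·(1 − 195/850)·72.4²/195 = 0.481519
  stratum Q4: (1250/5575)²·(1 − 54/1250)·207.6²/54 = 38.3895
  stratum Q5: (1450/5575)²·(1 − 272/1450)·246.1²/272 = 12.2371
V_st = 87.1731
V_srs = (1 − 712/5575)·55410.6/712 = 67.8848
deff = V_st / V_srs = 87.1731/67.8848 = 1.2841

deff ≈ 1.284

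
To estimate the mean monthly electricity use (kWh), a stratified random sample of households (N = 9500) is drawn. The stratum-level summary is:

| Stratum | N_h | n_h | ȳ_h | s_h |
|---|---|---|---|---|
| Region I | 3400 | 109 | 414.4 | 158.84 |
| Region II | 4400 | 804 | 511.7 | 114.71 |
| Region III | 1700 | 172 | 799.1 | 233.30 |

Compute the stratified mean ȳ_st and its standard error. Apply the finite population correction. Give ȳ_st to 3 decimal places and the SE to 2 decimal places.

ȳ_st ≈ 528.306, SE ≈ 6.38

ȳ_st = Σ W_h ȳ_h = (3400·414.4 + 4400·511.7 + 1700·799.1)/9500 = 528.30632
V̂(ȳ_st) = Σ W_h² (1 − n_h/N_h) s_h²/n_h, with W_h = N_h/N and N = 9500:
  stratum Region I: (3400/9500)²·(1 − 109/3400)·158.84²/109 = 28.6981
  stratum Region II: (4400/9500)²·(1 − 804/4400)·114.71²/804 = 2.86927
  stratum Region III: (1700/9500)²·(1 − 172/1700)·233.30²/172 = 9.10806
V̂(ȳ_st) = 40.6754
SE(ȳ_st) = √40.6754 = 6.37773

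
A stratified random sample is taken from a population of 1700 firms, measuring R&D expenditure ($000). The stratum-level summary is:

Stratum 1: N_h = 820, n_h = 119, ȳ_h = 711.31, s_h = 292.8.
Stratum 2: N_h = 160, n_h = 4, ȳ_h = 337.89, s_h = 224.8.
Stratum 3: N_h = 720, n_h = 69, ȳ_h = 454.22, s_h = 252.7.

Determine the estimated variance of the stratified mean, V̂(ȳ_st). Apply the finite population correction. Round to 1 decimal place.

V̂(ȳ_st) = Σ W_h² (1 − n_h/N_h) s_h²/n_h, with W_h = N_h/N and N = 1700:
  stratum 1: (820/1700)²·(1 − 119/820)·292.8²/119 = 143.294
  stratum 2: (160/1700)²·(1 − 4/160)·224.8²/4 = 109.114
  stratum 3: (720/1700)²·(1 − 69/720)·252.7²/69 = 150.099
V̂(ȳ_st) = 402.507

V̂(ȳ_st) ≈ 402.5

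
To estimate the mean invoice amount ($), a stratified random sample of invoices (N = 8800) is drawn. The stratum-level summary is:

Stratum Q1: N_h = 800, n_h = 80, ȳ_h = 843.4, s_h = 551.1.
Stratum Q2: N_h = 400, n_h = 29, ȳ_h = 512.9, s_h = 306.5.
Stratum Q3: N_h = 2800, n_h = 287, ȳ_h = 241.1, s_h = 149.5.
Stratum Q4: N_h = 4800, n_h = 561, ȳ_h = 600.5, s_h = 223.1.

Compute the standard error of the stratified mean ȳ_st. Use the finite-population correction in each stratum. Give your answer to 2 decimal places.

SE(ȳ_st) ≈ 8.05

V̂(ȳ_st) = Σ W_h² (1 − n_h/N_h) s_h²/n_h, with W_h = N_h/N and N = 8800:
  stratum Q1: (800/8800)²·(1 − 80/800)·551.1²/80 = 28.2376
  stratum Q2: (400/8800)²·(1 − 29/400)·306.5²/29 = 6.20771
  stratum Q3: (2800/8800)²·(1 − 287/2800)·149.5²/287 = 7.07596
  stratum Q4: (4800/8800)²·(1 − 561/4800)·223.1²/561 = 23.3118
V̂(ȳ_st) = 64.8331
SE(ȳ_st) = √64.8331 = 8.0519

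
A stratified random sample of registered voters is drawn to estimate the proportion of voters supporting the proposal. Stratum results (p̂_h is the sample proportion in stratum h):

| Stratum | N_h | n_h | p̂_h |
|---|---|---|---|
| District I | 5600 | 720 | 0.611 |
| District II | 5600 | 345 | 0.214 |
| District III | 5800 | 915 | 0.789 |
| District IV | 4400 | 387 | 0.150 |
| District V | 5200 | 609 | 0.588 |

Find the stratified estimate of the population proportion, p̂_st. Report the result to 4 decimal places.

N = 26600; stratum weights W_h = N_h/N.
p̂_st = Σ W_h p̂_h = (5600·0.611 + 5600·0.214 + 5800·0.789 + 4400·0.150 + 5200·0.588)/26600 = 0.48548

p̂_st ≈ 0.4855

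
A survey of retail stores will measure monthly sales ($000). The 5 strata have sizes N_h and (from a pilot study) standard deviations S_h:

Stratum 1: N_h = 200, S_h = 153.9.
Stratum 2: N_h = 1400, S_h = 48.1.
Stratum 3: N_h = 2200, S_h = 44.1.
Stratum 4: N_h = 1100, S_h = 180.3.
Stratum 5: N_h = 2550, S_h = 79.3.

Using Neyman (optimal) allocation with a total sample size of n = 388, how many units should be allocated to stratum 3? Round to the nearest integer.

Neyman allocation: n_h = n · N_h S_h / Σ N_i S_i, with n = 388.
  stratum 1: N_h·S_h = 200·153.9 = 30780.00
  stratum 2: N_h·S_h = 1400·48.1 = 67340.00
  stratum 3: N_h·S_h = 2200·44.1 = 97020.00
  stratum 4: N_h·S_h = 1100·180.3 = 198330.00
  stratum 5: N_h·S_h = 2550·79.3 = 202215.00
Σ N_h S_h = 595685.00
n for stratum 3 = 388·97020.00/595685.00 = 63.194 → 63

63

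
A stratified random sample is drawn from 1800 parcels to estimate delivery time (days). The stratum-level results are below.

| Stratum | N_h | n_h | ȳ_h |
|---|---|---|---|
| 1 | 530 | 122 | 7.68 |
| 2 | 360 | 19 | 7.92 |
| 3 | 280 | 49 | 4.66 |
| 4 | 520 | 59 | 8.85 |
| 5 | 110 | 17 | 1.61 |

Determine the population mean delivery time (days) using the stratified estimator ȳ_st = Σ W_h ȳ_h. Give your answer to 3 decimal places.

N = Σ N_h = 1800. Stratum weights W_h = N_h/N.
ȳ_st = (530·7.68 + 360·7.92 + 280·4.66 + 520·8.85 + 110·1.61) / 1800 = 7.22528

ȳ_st ≈ 7.225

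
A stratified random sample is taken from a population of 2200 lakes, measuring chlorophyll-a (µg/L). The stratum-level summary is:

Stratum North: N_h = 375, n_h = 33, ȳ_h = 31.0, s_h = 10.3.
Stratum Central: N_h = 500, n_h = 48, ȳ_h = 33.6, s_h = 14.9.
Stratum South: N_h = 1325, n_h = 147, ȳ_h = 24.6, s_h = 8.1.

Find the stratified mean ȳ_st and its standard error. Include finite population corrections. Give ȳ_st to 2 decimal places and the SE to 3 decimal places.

ȳ_st = Σ W_h ȳ_h = (375·31.0 + 500·33.6 + 1325·24.6)/2200 = 27.73636
V̂(ȳ_st) = Σ W_h² (1 − n_h/N_h) s_h²/n_h, with W_h = N_h/N and N = 2200:
  stratum North: (375/2200)²·(1 − 33/375)·10.3²/33 = 0.0851868
  stratum Central: (500/2200)²·(1 − 48/500)·14.9²/48 = 0.21597
  stratum South: (1325/2200)²·(1 − 147/1325)·8.1²/147 = 0.143936
V̂(ȳ_st) = 0.445093
SE(ȳ_st) = √0.445093 = 0.667153

ȳ_st ≈ 27.74, SE ≈ 0.667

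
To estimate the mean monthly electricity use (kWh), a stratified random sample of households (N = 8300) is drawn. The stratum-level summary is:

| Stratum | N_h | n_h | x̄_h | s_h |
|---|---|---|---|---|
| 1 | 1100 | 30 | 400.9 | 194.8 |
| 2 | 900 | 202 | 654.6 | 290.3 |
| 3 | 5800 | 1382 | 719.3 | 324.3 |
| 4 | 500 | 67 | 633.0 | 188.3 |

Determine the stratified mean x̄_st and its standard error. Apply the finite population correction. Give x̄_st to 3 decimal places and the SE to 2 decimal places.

x̄_st ≈ 664.888, SE ≈ 7.44

x̄_st = Σ W_h x̄_h = (1100·400.9 + 900·654.6 + 5800·719.3 + 500·633.0)/8300 = 664.88795
V̂(x̄_st) = Σ W_h² (1 − n_h/N_h) s_h²/n_h, with W_h = N_h/N and N = 8300:
  stratum 1: (1100/8300)²·(1 − 30/1100)·194.8²/30 = 21.6111
  stratum 2: (900/8300)²·(1 − 202/900)·290.3²/202 = 3.80438
  stratum 3: (5800/8300)²·(1 − 1382/5800)·324.3²/1382 = 28.3063
  stratum 4: (500/8300)²·(1 − 67/500)·188.3²/67 = 1.66314
V̂(x̄_st) = 55.3849
SE(x̄_st) = √55.3849 = 7.44211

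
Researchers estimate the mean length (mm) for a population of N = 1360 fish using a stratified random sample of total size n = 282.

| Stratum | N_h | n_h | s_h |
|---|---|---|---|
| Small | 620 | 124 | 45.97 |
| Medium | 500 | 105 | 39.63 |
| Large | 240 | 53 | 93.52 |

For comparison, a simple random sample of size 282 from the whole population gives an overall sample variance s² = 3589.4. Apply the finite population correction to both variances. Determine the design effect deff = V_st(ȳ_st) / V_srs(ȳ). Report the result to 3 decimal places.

deff ≈ 0.836

V̂(ȳ_st) = Σ W_h² (1 − n_h/N_h) s_h²/n_h, with W_h = N_h/N and N = 1360:
  stratum Small: (620/1360)²·(1 − 124/620)·45.97²/124 = 2.8335
  stratum Medium: (500/1360)²·(1 − 105/500)·39.63²/105 = 1.59716
  stratum Large: (240/1360)²·(1 − 53/240)·93.52²/53 = 4.00413
V_st = 8.43479
V_srs = (1 − 282/1360)·3589.4/282 = 10.0891
deff = V_st / V_srs = 8.43479/10.0891 = 0.8360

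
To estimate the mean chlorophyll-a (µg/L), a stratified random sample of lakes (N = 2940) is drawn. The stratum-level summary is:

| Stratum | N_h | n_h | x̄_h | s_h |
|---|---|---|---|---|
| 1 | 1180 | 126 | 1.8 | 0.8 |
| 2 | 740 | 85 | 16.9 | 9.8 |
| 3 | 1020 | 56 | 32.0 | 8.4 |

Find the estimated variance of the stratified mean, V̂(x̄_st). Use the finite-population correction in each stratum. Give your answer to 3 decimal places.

V̂(x̄_st) = Σ W_h² (1 − n_h/N_h) s_h²/n_h, with W_h = N_h/N and N = 2940:
  stratum 1: (1180/2940)²·(1 − 126/1180)·0.8²/126 = 0.000730865
  stratum 2: (740/2940)²·(1 − 85/740)·9.8²/85 = 0.0633595
  stratum 3: (1020/2940)²·(1 − 56/1020)·8.4²/56 = 0.143335
V̂(x̄_st) = 0.207426

V̂(x̄_st) ≈ 0.207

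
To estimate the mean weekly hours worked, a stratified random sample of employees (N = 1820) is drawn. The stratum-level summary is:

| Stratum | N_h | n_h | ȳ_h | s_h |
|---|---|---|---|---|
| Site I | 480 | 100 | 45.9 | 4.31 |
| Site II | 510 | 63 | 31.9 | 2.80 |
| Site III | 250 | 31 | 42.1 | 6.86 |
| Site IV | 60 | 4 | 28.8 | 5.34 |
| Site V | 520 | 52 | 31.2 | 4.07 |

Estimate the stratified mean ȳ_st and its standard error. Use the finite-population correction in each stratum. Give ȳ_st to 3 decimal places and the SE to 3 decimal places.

ȳ_st = Σ W_h ȳ_h = (480·45.9 + 510·31.9 + 250·42.1 + 60·28.8 + 520·31.2)/1820 = 36.69121
V̂(ȳ_st) = Σ W_h² (1 − n_h/N_h) s_h²/n_h, with W_h = N_h/N and N = 1820:
  stratum Site I: (480/1820)²·(1 − 100/480)·4.31²/100 = 0.0102291
  stratum Site II: (510/1820)²·(1 − 63/510)·2.80²/63 = 0.00856467
  stratum Site III: (250/1820)²·(1 − 31/250)·6.86²/31 = 0.0250916
  stratum Site IV: (60/1820)²·(1 − 4/60)·5.34²/4 = 0.00723134
  stratum Site V: (520/1820)²·(1 − 52/520)·4.07²/52 = 0.0234041
V̂(ȳ_st) = 0.0745208
SE(ȳ_st) = √0.0745208 = 0.272985

ȳ_st ≈ 36.691, SE ≈ 0.273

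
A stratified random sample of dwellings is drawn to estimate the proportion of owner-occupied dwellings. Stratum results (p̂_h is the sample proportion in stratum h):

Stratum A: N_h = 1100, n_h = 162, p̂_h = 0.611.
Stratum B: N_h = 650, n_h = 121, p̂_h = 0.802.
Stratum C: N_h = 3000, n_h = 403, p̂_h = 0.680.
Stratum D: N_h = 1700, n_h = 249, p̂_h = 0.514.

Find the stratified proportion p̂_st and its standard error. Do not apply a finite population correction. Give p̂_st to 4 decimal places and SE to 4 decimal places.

N = 6450; stratum weights W_h = N_h/N.
p̂_st = Σ W_h p̂_h = (1100·0.611 + 650·0.802 + 3000·0.680 + 1700·0.514)/6450 = 0.63678
V̂(p̂_st) = Σ W_h² p̂_h(1−p̂_h)/(n_h−1):
  stratum A: (1100/6450)²·0.611·0.389/161 = 4.29369e-05
  stratum B: (650/6450)²·0.802·0.198/120 = 1.3439e-05
  stratum C: (3000/6450)²·0.680·0.320/402 = 0.0001171
  stratum D: (1700/6450)²·0.514·0.486/248 = 6.99723e-05
V̂(p̂_st) = 0.000243448; SE = √V̂ = 0.0156028

p̂_st ≈ 0.6368, SE ≈ 0.0156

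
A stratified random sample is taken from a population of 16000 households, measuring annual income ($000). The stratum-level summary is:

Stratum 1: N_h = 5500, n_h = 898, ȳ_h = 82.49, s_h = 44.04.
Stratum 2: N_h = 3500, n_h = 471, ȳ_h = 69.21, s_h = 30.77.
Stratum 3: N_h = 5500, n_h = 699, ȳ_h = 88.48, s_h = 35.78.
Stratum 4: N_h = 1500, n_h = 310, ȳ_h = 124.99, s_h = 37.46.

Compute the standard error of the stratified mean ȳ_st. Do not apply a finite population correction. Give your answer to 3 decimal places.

V̂(ȳ_st) = Σ W_h² s_h²/n_h, with W_h = N_h/N and N = 16000:
  stratum 1: (5500/16000)²·44.04²/898 = 0.255214
  stratum 2: (3500/16000)²·30.77²/471 = 0.0961901
  stratum 3: (5500/16000)²·35.78²/699 = 0.216416
  stratum 4: (1500/16000)²·37.46²/310 = 0.0397847
V̂(ȳ_st) = 0.607604
SE(ȳ_st) = √0.607604 = 0.77949

SE(ȳ_st) ≈ 0.779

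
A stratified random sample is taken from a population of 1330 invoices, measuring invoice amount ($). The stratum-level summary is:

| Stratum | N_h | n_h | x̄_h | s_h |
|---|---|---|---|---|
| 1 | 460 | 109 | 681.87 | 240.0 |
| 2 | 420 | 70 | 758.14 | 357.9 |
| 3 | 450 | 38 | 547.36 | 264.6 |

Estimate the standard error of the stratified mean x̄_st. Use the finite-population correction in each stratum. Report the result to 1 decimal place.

SE(x̄_st) ≈ 19.8

V̂(x̄_st) = Σ W_h² (1 − n_h/N_h) s_h²/n_h, with W_h = N_h/N and N = 1330:
  stratum 1: (460/1330)²·(1 − 109/460)·240.0²/109 = 48.2345
  stratum 2: (420/1330)²·(1 − 70/420)·357.9²/70 = 152.069
  stratum 3: (450/1330)²·(1 − 38/450)·264.6²/38 = 193.109
V̂(x̄_st) = 393.412
SE(x̄_st) = √393.412 = 19.8346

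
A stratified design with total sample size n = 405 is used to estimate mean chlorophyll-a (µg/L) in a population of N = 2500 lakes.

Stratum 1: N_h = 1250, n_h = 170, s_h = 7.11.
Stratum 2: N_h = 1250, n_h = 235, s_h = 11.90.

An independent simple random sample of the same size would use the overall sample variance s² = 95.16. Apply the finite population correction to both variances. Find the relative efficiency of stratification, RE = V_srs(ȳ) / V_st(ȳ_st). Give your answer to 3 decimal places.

V̂(ȳ_st) = Σ W_h² (1 − n_h/N_h) s_h²/n_h, with W_h = N_h/N and N = 2500:
  stratum 1: (1250/2500)²·(1 − 170/1250)·7.11²/170 = 0.0642309
  stratum 2: (1250/2500)²·(1 − 235/1250)·11.90²/235 = 0.122327
V_st = 0.186558
V_srs = (1 − 405/2500)·95.16/405 = 0.196899
Relative efficiency = V_srs / V_st = 0.196899/0.186558 = 1.0554

RE ≈ 1.055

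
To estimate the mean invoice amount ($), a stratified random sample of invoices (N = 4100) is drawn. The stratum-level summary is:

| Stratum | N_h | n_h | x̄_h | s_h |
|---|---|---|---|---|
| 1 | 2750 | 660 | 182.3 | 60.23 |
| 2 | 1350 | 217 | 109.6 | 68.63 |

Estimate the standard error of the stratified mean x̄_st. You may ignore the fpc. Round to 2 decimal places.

V̂(x̄_st) = Σ W_h² s_h²/n_h, with W_h = N_h/N and N = 4100:
  stratum 1: (2750/4100)²·60.23²/660 = 2.47275
  stratum 2: (1350/4100)²·68.63²/217 = 2.35325
V̂(x̄_st) = 4.826
SE(x̄_st) = √4.826 = 2.19681

SE(x̄_st) ≈ 2.20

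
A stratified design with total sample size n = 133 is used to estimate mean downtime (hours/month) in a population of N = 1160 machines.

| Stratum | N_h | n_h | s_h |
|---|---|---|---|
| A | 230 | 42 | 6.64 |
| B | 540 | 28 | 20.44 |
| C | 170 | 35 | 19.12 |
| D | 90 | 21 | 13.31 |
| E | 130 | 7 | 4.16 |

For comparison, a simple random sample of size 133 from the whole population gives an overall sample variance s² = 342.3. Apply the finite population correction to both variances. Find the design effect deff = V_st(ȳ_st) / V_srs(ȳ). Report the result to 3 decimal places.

V̂(ȳ_st) = Σ W_h² (1 − n_h/N_h) s_h²/n_h, with W_h = N_h/N and N = 1160:
  stratum A: (230/1160)²·(1 − 42/230)·6.64²/42 = 0.0337331
  stratum B: (540/1160)²·(1 − 28/540)·20.44²/28 = 3.06585
  stratum C: (170/1160)²·(1 − 35/170)·19.12²/35 = 0.178145
  stratum D: (90/1160)²·(1 − 21/90)·13.31²/21 = 0.0389325
  stratum E: (130/1160)²·(1 − 7/130)·4.16²/7 = 0.0293779
V_st = 3.34604
V_srs = (1 − 133/1160)·342.3/133 = 2.2786
deff = V_st / V_srs = 3.34604/2.2786 = 1.4685

deff ≈ 1.468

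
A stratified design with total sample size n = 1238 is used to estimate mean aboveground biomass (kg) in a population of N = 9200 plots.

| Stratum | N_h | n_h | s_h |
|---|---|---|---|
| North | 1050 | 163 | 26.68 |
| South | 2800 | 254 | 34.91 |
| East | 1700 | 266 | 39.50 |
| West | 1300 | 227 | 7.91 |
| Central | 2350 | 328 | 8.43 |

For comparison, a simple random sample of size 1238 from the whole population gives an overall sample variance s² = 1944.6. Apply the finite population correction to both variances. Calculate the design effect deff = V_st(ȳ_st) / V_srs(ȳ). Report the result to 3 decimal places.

deff ≈ 0.469

V̂(ȳ_st) = Σ W_h² (1 − n_h/N_h) s_h²/n_h, with W_h = N_h/N and N = 9200:
  stratum North: (1050/9200)²·(1 − 163/1050)·26.68²/163 = 0.0480531
  stratum South: (2800/9200)²·(1 − 254/2800)·34.91²/254 = 0.404117
  stratum East: (1700/9200)²·(1 − 266/1700)·39.50²/266 = 0.168941
  stratum West: (1300/9200)²·(1 − 227/1300)·7.91²/227 = 0.0045425
  stratum Central: (2350/9200)²·(1 − 328/2350)·8.43²/328 = 0.0121634
V_st = 0.637817
V_srs = (1 − 1238/9200)·1944.6/1238 = 1.35939
deff = V_st / V_srs = 0.637817/1.35939 = 0.4692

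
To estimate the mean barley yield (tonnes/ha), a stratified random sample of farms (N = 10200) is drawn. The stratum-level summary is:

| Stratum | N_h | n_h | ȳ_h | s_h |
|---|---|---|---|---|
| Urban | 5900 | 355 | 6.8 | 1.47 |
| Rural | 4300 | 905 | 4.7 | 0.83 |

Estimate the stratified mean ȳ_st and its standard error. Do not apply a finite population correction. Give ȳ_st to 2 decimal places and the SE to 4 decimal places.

ȳ_st = Σ W_h ȳ_h = (5900·6.8 + 4300·4.7)/10200 = 5.91471
V̂(ȳ_st) = Σ W_h² s_h²/n_h, with W_h = N_h/N and N = 10200:
  stratum Urban: (5900/10200)²·1.47²/355 = 0.00203662
  stratum Rural: (4300/10200)²·0.83²/905 = 0.000135283
V̂(ȳ_st) = 0.0021719
SE(ȳ_st) = √0.0021719 = 0.0466037

ȳ_st ≈ 5.91, SE ≈ 0.0466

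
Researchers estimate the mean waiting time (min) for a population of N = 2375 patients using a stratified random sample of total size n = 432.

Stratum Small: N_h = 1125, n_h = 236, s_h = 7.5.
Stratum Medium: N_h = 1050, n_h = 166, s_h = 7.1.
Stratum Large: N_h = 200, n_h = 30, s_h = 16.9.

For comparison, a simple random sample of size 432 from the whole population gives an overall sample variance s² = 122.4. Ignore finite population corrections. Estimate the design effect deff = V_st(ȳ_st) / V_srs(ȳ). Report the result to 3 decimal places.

deff ≈ 0.637

V̂(ȳ_st) = Σ W_h² s_h²/n_h, with W_h = N_h/N and N = 2375:
  stratum Small: (1125/2375)²·7.5²/236 = 0.0534796
  stratum Medium: (1050/2375)²·7.1²/166 = 0.0593554
  stratum Large: (200/2375)²·16.9²/30 = 0.0675126
V_st = 0.180348
V_srs = s²/n = 122.4/432 = 0.283333
deff = V_st / V_srs = 0.180348/0.283333 = 0.6365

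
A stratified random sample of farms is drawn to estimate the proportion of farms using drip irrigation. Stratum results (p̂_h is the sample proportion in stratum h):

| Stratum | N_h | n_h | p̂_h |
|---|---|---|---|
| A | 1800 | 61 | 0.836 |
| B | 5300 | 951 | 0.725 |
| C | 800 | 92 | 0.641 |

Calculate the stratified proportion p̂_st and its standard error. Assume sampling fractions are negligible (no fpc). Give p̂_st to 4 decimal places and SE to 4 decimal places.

N = 7900; stratum weights W_h = N_h/N.
p̂_st = Σ W_h p̂_h = (1800·0.836 + 5300·0.725 + 800·0.641)/7900 = 0.74178
V̂(p̂_st) = Σ W_h² p̂_h(1−p̂_h)/(n_h−1):
  stratum A: (1800/7900)²·0.836·0.164/60 = 0.000118629
  stratum B: (5300/7900)²·0.725·0.275/950 = 9.44593e-05
  stratum C: (800/7900)²·0.641·0.359/91 = 2.59321e-05
V̂(p̂_st) = 0.00023902; SE = √V̂ = 0.0154603

p̂_st ≈ 0.7418, SE ≈ 0.0155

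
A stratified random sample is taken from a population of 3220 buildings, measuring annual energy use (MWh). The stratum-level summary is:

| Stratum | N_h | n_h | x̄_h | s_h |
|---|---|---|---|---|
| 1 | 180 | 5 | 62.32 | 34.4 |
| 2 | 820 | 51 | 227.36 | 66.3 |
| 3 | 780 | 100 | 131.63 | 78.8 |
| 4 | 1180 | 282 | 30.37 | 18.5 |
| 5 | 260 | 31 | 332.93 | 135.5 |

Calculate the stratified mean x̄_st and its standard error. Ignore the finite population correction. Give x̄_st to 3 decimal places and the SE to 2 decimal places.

x̄_st = Σ W_h x̄_h = (180·62.32 + 820·227.36 + 780·131.63 + 1180·30.37 + 260·332.93)/3220 = 131.28031
V̂(x̄_st) = Σ W_h² s_h²/n_h, with W_h = N_h/N and N = 3220:
  stratum 1: (180/3220)²·34.4²/5 = 0.739571
  stratum 2: (820/3220)²·66.3²/51 = 5.5895
  stratum 3: (780/3220)²·78.8²/100 = 3.64359
  stratum 4: (1180/3220)²·18.5²/282 = 0.162985
  stratum 5: (260/3220)²·135.5²/31 = 3.86146
V̂(x̄_st) = 13.9971
SE(x̄_st) = √13.9971 = 3.74127

x̄_st ≈ 131.280, SE ≈ 3.74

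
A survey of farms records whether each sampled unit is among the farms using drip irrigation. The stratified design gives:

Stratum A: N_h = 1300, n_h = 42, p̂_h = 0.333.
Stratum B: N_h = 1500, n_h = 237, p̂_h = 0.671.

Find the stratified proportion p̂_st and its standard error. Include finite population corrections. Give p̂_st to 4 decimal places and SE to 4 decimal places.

p̂_st ≈ 0.5141, SE ≈ 0.0368

N = 2800; stratum weights W_h = N_h/N.
p̂_st = Σ W_h p̂_h = (1300·0.333 + 1500·0.671)/2800 = 0.51407
V̂(p̂_st) = Σ W_h² (1 − n_h/N_h) p̂_h(1−p̂_h)/(n_h−1):
  stratum A: (1300/2800)²·(1 − 42/1300)·0.333·0.667/41 = 0.00113004
  stratum B: (1500/2800)²·(1 − 237/1500)·0.671·0.329/236 = 0.00022604
V̂(p̂_st) = 0.00135608; SE = √V̂ = 0.036825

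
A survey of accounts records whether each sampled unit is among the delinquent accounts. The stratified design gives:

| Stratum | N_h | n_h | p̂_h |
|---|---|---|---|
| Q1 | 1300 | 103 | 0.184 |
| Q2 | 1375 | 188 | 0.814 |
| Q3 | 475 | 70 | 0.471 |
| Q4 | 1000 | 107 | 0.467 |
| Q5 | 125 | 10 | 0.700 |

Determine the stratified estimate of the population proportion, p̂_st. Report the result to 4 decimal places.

N = 4275; stratum weights W_h = N_h/N.
p̂_st = Σ W_h p̂_h = (1300·0.184 + 1375·0.814 + 475·0.471 + 1000·0.467 + 125·0.700)/4275 = 0.49981

p̂_st ≈ 0.4998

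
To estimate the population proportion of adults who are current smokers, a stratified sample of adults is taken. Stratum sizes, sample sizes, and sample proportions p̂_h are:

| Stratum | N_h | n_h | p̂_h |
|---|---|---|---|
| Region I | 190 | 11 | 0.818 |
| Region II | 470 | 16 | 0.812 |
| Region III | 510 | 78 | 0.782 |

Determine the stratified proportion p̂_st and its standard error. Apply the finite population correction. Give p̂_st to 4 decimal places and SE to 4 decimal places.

p̂_st ≈ 0.7999, SE ≈ 0.0481

N = 1170; stratum weights W_h = N_h/N.
p̂_st = Σ W_h p̂_h = (190·0.818 + 470·0.812 + 510·0.782)/1170 = 0.79990
V̂(p̂_st) = Σ W_h² (1 − n_h/N_h) p̂_h(1−p̂_h)/(n_h−1):
  stratum Region I: (190/1170)²·(1 − 11/190)·0.818·0.182/10 = 0.000369879
  stratum Region II: (470/1170)²·(1 − 16/470)·0.812·0.188/15 = 0.00158637
  stratum Region III: (510/1170)²·(1 − 78/510)·0.782·0.218/77 = 0.000356332
V̂(p̂_st) = 0.00231258; SE = √V̂ = 0.0480893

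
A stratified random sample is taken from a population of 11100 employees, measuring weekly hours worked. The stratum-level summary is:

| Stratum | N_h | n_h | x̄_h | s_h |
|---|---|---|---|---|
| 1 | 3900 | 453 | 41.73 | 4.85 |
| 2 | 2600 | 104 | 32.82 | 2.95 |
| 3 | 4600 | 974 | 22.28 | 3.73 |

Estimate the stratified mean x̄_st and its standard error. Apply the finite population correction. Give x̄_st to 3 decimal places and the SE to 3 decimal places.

x̄_st ≈ 31.583, SE ≈ 0.110

x̄_st = Σ W_h x̄_h = (3900·41.73 + 2600·32.82 + 4600·22.28)/11100 = 31.58261
V̂(x̄_st) = Σ W_h² (1 − n_h/N_h) s_h²/n_h, with W_h = N_h/N and N = 11100:
  stratum 1: (3900/11100)²·(1 − 453/3900)·4.85²/453 = 0.00566559
  stratum 2: (2600/11100)²·(1 − 104/2600)·2.95²/104 = 0.0044074
  stratum 3: (4600/11100)²·(1 − 974/4600)·3.73²/974 = 0.00193374
V̂(x̄_st) = 0.0120067
SE(x̄_st) = √0.0120067 = 0.109575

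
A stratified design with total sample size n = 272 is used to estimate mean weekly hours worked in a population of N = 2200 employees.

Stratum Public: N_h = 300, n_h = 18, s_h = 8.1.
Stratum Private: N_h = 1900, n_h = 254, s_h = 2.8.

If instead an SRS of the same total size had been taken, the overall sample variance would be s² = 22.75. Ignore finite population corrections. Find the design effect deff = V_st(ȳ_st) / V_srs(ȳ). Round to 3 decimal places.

deff ≈ 1.086

V̂(ȳ_st) = Σ W_h² s_h²/n_h, with W_h = N_h/N and N = 2200:
  stratum Public: (300/2200)²·8.1²/18 = 0.0677789
  stratum Private: (1900/2200)²·2.8²/254 = 0.0230221
V_st = 0.090801
V_srs = s²/n = 22.75/272 = 0.0836397
deff = V_st / V_srs = 0.090801/0.0836397 = 1.0856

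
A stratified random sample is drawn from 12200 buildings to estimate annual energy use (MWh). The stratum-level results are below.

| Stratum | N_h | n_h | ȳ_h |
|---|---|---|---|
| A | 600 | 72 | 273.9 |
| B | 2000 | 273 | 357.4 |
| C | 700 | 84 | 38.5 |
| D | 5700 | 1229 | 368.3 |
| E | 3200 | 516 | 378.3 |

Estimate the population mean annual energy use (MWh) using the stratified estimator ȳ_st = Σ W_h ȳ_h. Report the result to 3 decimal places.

N = Σ N_h = 12200. Stratum weights W_h = N_h/N.
ȳ_st = (600·273.9 + 2000·357.4 + 700·38.5 + 5700·368.3 + 3200·378.3) / 12200 = 345.57049

ȳ_st ≈ 345.570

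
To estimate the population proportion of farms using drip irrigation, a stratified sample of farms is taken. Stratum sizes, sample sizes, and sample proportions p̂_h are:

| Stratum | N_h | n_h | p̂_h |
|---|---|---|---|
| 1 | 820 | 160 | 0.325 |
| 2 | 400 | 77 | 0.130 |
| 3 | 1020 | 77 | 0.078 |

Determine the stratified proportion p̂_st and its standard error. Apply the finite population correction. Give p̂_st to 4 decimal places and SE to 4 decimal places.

N = 2240; stratum weights W_h = N_h/N.
p̂_st = Σ W_h p̂_h = (820·0.325 + 400·0.130 + 1020·0.078)/2240 = 0.17771
V̂(p̂_st) = Σ W_h² (1 − n_h/N_h) p̂_h(1−p̂_h)/(n_h−1):
  stratum 1: (820/2240)²·(1 − 160/820)·0.325·0.675/159 = 0.000148817
  stratum 2: (400/2240)²·(1 − 77/400)·0.130·0.870/76 = 3.83191e-05
  stratum 3: (1020/2240)²·(1 − 77/1020)·0.078·0.922/76 = 0.000181396
V̂(p̂_st) = 0.000368532; SE = √V̂ = 0.0191972

p̂_st ≈ 0.1777, SE ≈ 0.0192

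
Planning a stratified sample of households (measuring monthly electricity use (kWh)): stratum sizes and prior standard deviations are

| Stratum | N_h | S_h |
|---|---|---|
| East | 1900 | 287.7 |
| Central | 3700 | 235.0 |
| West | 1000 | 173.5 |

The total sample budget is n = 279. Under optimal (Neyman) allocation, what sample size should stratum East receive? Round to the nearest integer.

96

Neyman allocation: n_h = n · N_h S_h / Σ N_i S_i, with n = 279.
  stratum East: N_h·S_h = 1900·287.7 = 546630.00
  stratum Central: N_h·S_h = 3700·235.0 = 869500.00
  stratum West: N_h·S_h = 1000·173.5 = 173500.00
Σ N_h S_h = 1589630.00
n for stratum East = 279·546630.00/1589630.00 = 95.940 → 96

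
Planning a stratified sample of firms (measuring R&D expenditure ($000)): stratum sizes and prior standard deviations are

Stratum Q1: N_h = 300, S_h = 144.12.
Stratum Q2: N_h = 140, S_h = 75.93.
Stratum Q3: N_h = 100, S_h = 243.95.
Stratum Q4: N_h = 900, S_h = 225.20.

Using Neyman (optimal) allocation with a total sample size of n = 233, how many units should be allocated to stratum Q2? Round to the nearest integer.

Neyman allocation: n_h = n · N_h S_h / Σ N_i S_i, with n = 233.
  stratum Q1: N_h·S_h = 300·144.12 = 43236.00
  stratum Q2: N_h·S_h = 140·75.93 = 10630.20
  stratum Q3: N_h·S_h = 100·243.95 = 24395.00
  stratum Q4: N_h·S_h = 900·225.20 = 202680.00
Σ N_h S_h = 280941.20
n for stratum Q2 = 233·10630.20/280941.20 = 8.816 → 9

9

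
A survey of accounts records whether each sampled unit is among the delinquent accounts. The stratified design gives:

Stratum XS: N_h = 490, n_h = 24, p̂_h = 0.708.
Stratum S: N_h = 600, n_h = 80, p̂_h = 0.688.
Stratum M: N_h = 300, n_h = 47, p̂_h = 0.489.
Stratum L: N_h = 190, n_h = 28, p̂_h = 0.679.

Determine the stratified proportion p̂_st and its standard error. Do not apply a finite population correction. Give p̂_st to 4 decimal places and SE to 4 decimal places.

p̂_st ≈ 0.6553, SE ≈ 0.0396

N = 1580; stratum weights W_h = N_h/N.
p̂_st = Σ W_h p̂_h = (490·0.708 + 600·0.688 + 300·0.489 + 190·0.679)/1580 = 0.65534
V̂(p̂_st) = Σ W_h² p̂_h(1−p̂_h)/(n_h−1):
  stratum XS: (490/1580)²·0.708·0.292/23 = 0.000864503
  stratum S: (600/1580)²·0.688·0.312/79 = 0.000391836
  stratum M: (300/1580)²·0.489·0.511/46 = 0.000195839
  stratum L: (190/1580)²·0.679·0.321/27 = 0.000116736
V̂(p̂_st) = 0.00156891; SE = √V̂ = 0.0396095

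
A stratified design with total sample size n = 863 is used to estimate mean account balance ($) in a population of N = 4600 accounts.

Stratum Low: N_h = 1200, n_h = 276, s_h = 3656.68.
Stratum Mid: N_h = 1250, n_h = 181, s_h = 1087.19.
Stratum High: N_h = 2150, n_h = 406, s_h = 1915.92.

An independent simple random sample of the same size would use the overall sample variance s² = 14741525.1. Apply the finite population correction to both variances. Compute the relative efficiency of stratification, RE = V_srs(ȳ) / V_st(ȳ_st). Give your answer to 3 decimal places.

V̂(ȳ_st) = Σ W_h² (1 − n_h/N_h) s_h²/n_h, with W_h = N_h/N and N = 4600:
  stratum Low: (1200/4600)²·(1 − 276/1200)·3656.68²/276 = 2538.65
  stratum Mid: (1250/4600)²·(1 − 181/1250)·1087.19²/181 = 412.386
  stratum High: (2150/4600)²·(1 − 406/2150)·1915.92²/406 = 1602.13
V_st = 4553.16
V_srs = (1 − 863/4600)·14741525.1/863 = 13877
Relative efficiency = V_srs / V_st = 13877/4553.16 = 3.0478

RE ≈ 3.048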